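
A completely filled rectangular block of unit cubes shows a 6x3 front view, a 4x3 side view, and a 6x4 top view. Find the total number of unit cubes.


Orthographic views of a solid rectangular block:
Front view 6 x 3 -> length = 6, height = 3
Side view 4 x 3 -> width = 4, height = 3 (consistent)
Top view 6 x 4 -> confirms length = 6, width = 4
The block is 6 x 4 x 3.
Total unit cubes = 6 * 4 * 3 = 72
72 unit cubes


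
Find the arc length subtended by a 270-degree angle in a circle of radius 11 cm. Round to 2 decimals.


Shape: circular arc
Radius r = 11 cm, Angle = 270 degrees
Formula: L = (angle/360) * 2 * pi * r
2 * pi * r = 22 * pi
L = (270/360) * 22 * pi
L = 16.5 * pi
L = 51.84
51.84 cm


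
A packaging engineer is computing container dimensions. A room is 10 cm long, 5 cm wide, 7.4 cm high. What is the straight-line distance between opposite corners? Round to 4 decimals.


Shape: rectangular box (space diagonal)
l = 10 cm, w = 5 cm, h = 7.4 cm
Visualize: the diagonal of the base, then a right triangle with that diagonal and the height.
Formula: d = sqrt(l^2 + w^2 + h^2)
l^2 + w^2 + h^2 = 100 + 25 + 54.76 = 179.76
d = sqrt(179.76)
d = 13.4075
13.4075 cm


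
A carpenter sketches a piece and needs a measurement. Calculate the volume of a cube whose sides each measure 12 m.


Shape: cube
Side s = 12 m
Formula: V = s^3
V = 12 * 12 * 12
V = 144 * 12
V = 1728
1728 m^3


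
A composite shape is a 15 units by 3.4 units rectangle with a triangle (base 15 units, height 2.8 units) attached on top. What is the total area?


Composite shape: rectangle + triangle
Rectangle area = 15 * 3.4 = 51
Triangle area = 0.5 * 15 * 2.8 = 21
Total = 51 + 21
Total = 72
72 units^2


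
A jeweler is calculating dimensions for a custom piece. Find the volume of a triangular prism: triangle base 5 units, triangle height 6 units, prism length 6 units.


Shape: triangular prism
Triangle base = 5 units, triangle height = 6 units, prism length L = 6 units
Formula: V = (1/2 * b * h_tri) * L
Cross-section area = 0.5 * 5 * 6 = 15
V = 15 * 6
V = 90
90 units^3


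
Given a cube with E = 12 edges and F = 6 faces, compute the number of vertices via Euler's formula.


Polyhedron: cube
Euler's formula for convex polyhedra: V - E + F = 2
Given: E = 12 edges and F = 6 faces
Solve for V:
V = 2 + E - F = 2 + 12 - 6 = 8
8 vertices


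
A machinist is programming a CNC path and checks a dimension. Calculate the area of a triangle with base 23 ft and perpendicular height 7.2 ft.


Shape: triangle
Base b = 23 ft, Height h = 7.2 ft
Formula: A = (1/2) * b * h
A = 0.5 * 23 * 7.2
A = 0.5 * 165.6
A = 82.8
82.8 ft^2


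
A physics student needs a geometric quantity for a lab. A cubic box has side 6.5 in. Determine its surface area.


Shape: cube
Side s = 6.5 in
A cube has 6 square faces.
Formula: SA = 6 * s^2
s^2 = 42.25
SA = 6 * 42.25
SA = 253.5
253.5 in^2


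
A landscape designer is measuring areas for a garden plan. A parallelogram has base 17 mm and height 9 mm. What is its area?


Shape: parallelogram
Base b = 17 mm, Height h = 9 mm
Formula: A = b * h
A = 17 * 9
A = 153
153 mm^2


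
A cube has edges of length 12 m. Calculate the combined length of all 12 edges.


Shape: cube
Side s = 12 m
A cube has 12 edges, all equal.
Formula: total edge length = 12 * s
Total = 12 * 12
Total = 144
144 m


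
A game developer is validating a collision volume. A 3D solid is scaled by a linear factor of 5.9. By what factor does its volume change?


Linear scale factor k = 5.9
Rule: under a linear scaling by k, volumes scale by k^3.
k^3 = 5.9 * 5.9 * 5.9
k^3 = 34.81 * 5.9
k^3 = 205.379
Volume scales by a factor of 205.379.
205.379 (dimensionless)


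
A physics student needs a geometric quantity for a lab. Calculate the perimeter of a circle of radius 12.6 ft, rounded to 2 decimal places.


Shape: circle
Radius r = 12.6 ft
Formula: C = 2 * pi * r
C = 2 * pi * 12.6
C = 25.2 * pi
C = 79.17
79.17 ft


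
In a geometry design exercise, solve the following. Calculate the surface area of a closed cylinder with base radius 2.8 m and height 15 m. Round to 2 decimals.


Shape: closed cylinder
Radius r = 2.8 m, Height h = 15 m
Formula: SA = 2*pi*r^2 + 2*pi*r*h = 2*pi*r*(r + h)
r + h = 17.8
2 * r * (r + h) = 2 * 2.8 * 17.8 = 99.68
SA = 99.68 * pi
SA = 313.15
313.15 m^2


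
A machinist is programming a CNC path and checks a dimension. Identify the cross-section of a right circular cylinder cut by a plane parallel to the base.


Solid: right circular cylinder
Cutting plane: parallel to the base
Visualize the intersection of the plane with the solid's surface.
The boundary of the cut region is a circle.
circle


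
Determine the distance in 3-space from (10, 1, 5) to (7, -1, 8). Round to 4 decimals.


3D distance between two points
P1 = (10, 1, 5), P2 = (7, -1, 8)
Formula: d = sqrt((x2-x1)^2 + (y2-y1)^2 + (z2-z1)^2)
dx = 7 - 10 = -3
dy = -1 - 1 = -2
dz = 8 - 5 = 3
dx^2 + dy^2 + dz^2 = 9 + 4 + 9 = 22
d = sqrt(22)
d = 4.6904
4.6904 units


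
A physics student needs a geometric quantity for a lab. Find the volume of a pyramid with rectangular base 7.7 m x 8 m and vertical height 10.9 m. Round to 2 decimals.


Shape: rectangular pyramid
Base: 7.7 m x 8 m, Height h = 10.9 m
Formula: V = (1/3) * base_area * h
base_area = 7.7 * 8 = 61.6
base_area * h = 61.6 * 10.9 = 671.44
V = 671.44 / 3
V = 223.81
223.81 m^3


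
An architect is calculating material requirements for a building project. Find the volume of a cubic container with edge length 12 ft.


Shape: cube
Side s = 12 ft
Formula: V = s^3
V = 12 * 12 * 12
V = 144 * 12
V = 1728
1728 ft^3


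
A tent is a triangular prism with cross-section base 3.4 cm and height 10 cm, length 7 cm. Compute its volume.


Shape: triangular prism
Triangle base = 3.4 cm, triangle height = 10 cm, prism length L = 7 cm
Formula: V = (1/2 * b * h_tri) * L
Cross-section area = 0.5 * 3.4 * 10 = 17
V = 17 * 7
V = 119
119 cm^3


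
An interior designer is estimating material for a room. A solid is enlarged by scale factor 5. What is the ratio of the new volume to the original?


Linear scale factor k = 5
Rule: under a linear scaling by k, volumes scale by k^3.
k^3 = 5 * 5 * 5
k^3 = 25 * 5
k^3 = 125
Volume scales by a factor of 125.
125 (dimensionless)


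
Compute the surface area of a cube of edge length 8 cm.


Shape: cube
Side s = 8 cm
A cube has 6 square faces.
Formula: SA = 6 * s^2
s^2 = 64
SA = 6 * 64
SA = 384
384 cm^2


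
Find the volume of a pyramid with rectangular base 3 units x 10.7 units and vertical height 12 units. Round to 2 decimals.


Shape: rectangular pyramid
Base: 3 units x 10.7 units, Height h = 12 units
Formula: V = (1/3) * base_area * h
base_area = 3 * 10.7 = 32.1
base_area * h = 32.1 * 12 = 385.2
V = 385.2 / 3
V = 128.4
128.4 units^3


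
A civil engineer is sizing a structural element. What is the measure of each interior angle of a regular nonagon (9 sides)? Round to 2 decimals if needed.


Shape: regular nonagon (9 sides)
Formula: interior angle = (n - 2) * 180 / n
(n - 2) = 7
(n - 2) * 180 = 1260
angle = 1260 / 9
angle = 140
140 degrees


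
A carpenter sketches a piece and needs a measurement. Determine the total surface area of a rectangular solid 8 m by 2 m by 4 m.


Shape: rectangular prism
l = 8 m, w = 2 m, h = 4 m
Formula: SA = 2(lw + lh + wh)
lw = 16, lh = 32, wh = 8
lw + lh + wh = 56
SA = 2 * 56
SA = 112
112 m^2


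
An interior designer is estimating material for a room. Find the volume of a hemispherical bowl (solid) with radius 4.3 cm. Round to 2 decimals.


Shape: hemisphere (half of a sphere)
Radius r = 4.3 cm
Formula: V = (1/2) * (4/3) * pi * r^3 = (2/3) * pi * r^3
r^3 = 79.507
(2/3) * 79.507 = 53.004667
V = 53.004667 * pi
V = 166.52
166.52 cm^3


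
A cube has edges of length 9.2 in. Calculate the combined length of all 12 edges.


Shape: cube
Side s = 9.2 in
A cube has 12 edges, all equal.
Formula: total edge length = 12 * s
Total = 12 * 9.2
Total = 110.4
110.4 in


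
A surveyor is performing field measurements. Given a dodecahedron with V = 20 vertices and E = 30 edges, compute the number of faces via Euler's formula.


Polyhedron: dodecahedron
Euler's formula for convex polyhedra: V - E + F = 2
Given: V = 20 vertices and E = 30 edges
Solve for F:
F = 2 + E - V = 2 + 30 - 20 = 12
12 faces


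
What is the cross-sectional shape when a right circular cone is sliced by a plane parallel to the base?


Solid: right circular cone
Cutting plane: parallel to the base
Visualize the intersection of the plane with the solid's surface.
The boundary of the cut region is a circle.
circle


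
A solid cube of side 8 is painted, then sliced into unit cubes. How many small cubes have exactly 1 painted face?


Large cube: 8 x 8 x 8, cut into unit cubes.
n = 8, so n - 2 = 6
Cubes with 1 painted face lie in the interior of each face.
A cube has 6 faces; each contributes (n - 2)^2 = 36 such cubes.
Count = 6 * 36 = 216
216 unit cubes


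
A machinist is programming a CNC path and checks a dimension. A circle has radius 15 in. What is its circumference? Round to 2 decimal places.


Shape: circle
Radius r = 15 in
Formula: C = 2 * pi * r
C = 2 * pi * 15
C = 30 * pi
C = 94.25
94.25 in


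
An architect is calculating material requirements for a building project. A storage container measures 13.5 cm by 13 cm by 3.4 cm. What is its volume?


Shape: rectangular prism
l = 13.5 cm, w = 13 cm, h = 3.4 cm
Formula: V = l * w * h
V = 13.5 * 13 * 3.4
V = 175.5 * 3.4
V = 596.7
596.7 cm^3


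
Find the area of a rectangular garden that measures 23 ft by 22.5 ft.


Shape: rectangle
Length l = 23 ft, Width w = 22.5 ft
Formula: A = l * w
A = 23 * 22.5
A = 517.5
517.5 ft^2


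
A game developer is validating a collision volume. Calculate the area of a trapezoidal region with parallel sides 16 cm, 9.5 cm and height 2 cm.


Shape: trapezoid
Parallel sides a = 16 cm, b = 9.5 cm; Height h = 2 cm
Formula: A = (a + b) * h / 2
a + b = 16 + 9.5 = 25.5
A = 25.5 * 2 / 2
A = 51 / 2
A = 25.5
25.5 cm^2


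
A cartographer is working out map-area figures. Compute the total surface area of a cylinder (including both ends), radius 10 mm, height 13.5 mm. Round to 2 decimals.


Shape: closed cylinder
Radius r = 10 mm, Height h = 13.5 mm
Formula: SA = 2*pi*r^2 + 2*pi*r*h = 2*pi*r*(r + h)
r + h = 23.5
2 * r * (r + h) = 2 * 10 * 23.5 = 470
SA = 470 * pi
SA = 1476.55
1476.55 mm^2


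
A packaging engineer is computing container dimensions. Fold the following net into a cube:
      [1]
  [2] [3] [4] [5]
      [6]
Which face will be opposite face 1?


Net: cross layout. Take square 3 as the base (bottom).
Fold the four squares in the horizontal row up around 3: 2 -> left, 4 -> right, 5 wraps to the top.
Fold 1 and 6 up from 3: 1 -> back, 6 -> front.
Opposite pairs are therefore: (1, 6), (2, 4), (3, 5).
Face 1 is opposite face 6.
face 6


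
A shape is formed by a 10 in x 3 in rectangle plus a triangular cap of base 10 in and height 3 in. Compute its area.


Composite shape: rectangle + triangle
Rectangle area = 10 * 3 = 30
Triangle area = 0.5 * 10 * 3 = 15
Total = 30 + 15
Total = 45
45 in^2


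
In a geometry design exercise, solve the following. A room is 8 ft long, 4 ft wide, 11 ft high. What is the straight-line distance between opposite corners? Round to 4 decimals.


Shape: rectangular box (space diagonal)
l = 8 ft, w = 4 ft, h = 11 ft
Visualize: the diagonal of the base, then a right triangle with that diagonal and the height.
Formula: d = sqrt(l^2 + w^2 + h^2)
l^2 + w^2 + h^2 = 64 + 16 + 121 = 201
d = sqrt(201)
d = 14.1774
14.1774 ft


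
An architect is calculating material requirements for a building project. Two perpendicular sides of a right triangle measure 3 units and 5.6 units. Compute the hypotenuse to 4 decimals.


Shape: right triangle
Legs a = 3 units, b = 5.6 units
Formula: c = sqrt(a^2 + b^2)
a^2 = 9, b^2 = 31.36
a^2 + b^2 = 40.36
c = sqrt(40.36)
c = 6.353
6.353 units


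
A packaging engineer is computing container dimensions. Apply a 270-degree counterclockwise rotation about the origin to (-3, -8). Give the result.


Transformation: rotation about the origin
Original point: (-3, -8)
Rule for 270 deg counterclockwise: (x, y) -> (y, -x)
Apply: (-3, -8) -> (-8, 3)
(-8, 3)


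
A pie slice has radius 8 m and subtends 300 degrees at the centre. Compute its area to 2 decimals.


Shape: circular sector
Radius r = 8 m, Angle = 300 degrees
Formula: A = (angle/360) * pi * r^2
r^2 = 64
Fraction of circle = 300/360
A = (300/360) * pi * 64
A = 53.333333 * pi
A = 167.55
167.55 m^2


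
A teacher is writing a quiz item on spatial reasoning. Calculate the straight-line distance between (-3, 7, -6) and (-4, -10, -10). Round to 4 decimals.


3D distance between two points
P1 = (-3, 7, -6), P2 = (-4, -10, -10)
Formula: d = sqrt((x2-x1)^2 + (y2-y1)^2 + (z2-z1)^2)
dx = -4 - -3 = -1
dy = -10 - 7 = -17
dz = -10 - -6 = -4
dx^2 + dy^2 + dz^2 = 1 + 289 + 16 = 306
d = sqrt(306)
d = 17.4929
17.4929 units


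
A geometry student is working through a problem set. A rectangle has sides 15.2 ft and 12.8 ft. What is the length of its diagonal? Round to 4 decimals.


Shape: rectangle (diagonal via Pythagoras)
Sides: 15.2 ft and 12.8 ft
Formula: d = sqrt(l^2 + w^2)
l^2 = 231.04, w^2 = 163.84
l^2 + w^2 = 394.88
d = sqrt(394.88)
d = 19.8716
19.8716 ft


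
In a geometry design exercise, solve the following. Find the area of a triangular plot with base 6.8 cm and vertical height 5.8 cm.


Shape: triangle
Base b = 6.8 cm, Height h = 5.8 cm
Formula: A = (1/2) * b * h
A = 0.5 * 6.8 * 5.8
A = 0.5 * 39.44
A = 19.72
19.72 cm^2


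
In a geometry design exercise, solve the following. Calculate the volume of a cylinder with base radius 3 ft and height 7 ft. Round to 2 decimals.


Shape: cylinder
Radius r = 3 ft, Height h = 7 ft
Formula: V = pi * r^2 * h
r^2 = 9
V = pi * 9 * 7
V = 63 * pi
V = 197.92
197.92 ft^3


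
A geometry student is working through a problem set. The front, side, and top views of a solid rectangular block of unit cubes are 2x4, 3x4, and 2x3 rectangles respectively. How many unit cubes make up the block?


Orthographic views of a solid rectangular block:
Front view 2 x 4 -> length = 2, height = 4
Side view 3 x 4 -> width = 3, height = 4 (consistent)
Top view 2 x 3 -> confirms length = 2, width = 3
The block is 2 x 3 x 4.
Total unit cubes = 2 * 3 * 4 = 24
24 unit cubes


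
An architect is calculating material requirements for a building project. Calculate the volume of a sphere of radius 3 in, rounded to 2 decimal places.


Shape: sphere
Radius r = 3 in
Formula: V = (4/3) * pi * r^3
r^3 = 27
(4/3) * 27 = 36
V = 36 * pi
V = 113.1
113.1 in^3


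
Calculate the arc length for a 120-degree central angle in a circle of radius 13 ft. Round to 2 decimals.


Shape: circular arc
Radius r = 13 ft, Angle = 120 degrees
Formula: L = (angle/360) * 2 * pi * r
2 * pi * r = 26 * pi
L = (120/360) * 26 * pi
L = 8.666667 * pi
L = 27.23
27.23 ft


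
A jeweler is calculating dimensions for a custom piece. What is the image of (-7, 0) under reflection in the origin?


Transformation: reflection
Original point: (-7, 0)
Rule for reflection through the origin: (x, y) -> (-x, -y)
Apply: (-7, 0) -> (7, 0)
(7, 0)


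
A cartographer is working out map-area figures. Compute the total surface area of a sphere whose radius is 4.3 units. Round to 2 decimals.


Shape: sphere
Radius r = 4.3 units
Formula: SA = 4 * pi * r^2
r^2 = 18.49
SA = 4 * pi * 18.49
SA = 73.96 * pi
SA = 232.35
232.35 units^2


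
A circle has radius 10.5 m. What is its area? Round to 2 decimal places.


Shape: circle
Radius r = 10.5 m
Formula: A = pi * r^2
r^2 = 10.5^2 = 110.25
A = pi * 110.25
A = 346.36
346.36 m^2


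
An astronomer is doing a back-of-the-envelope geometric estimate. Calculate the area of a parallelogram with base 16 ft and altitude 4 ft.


Shape: parallelogram
Base b = 16 ft, Height h = 4 ft
Formula: A = b * h
A = 16 * 4
A = 64
64 ft^2


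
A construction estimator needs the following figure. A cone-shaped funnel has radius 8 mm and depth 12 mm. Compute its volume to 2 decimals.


Shape: cone
Radius r = 8 mm, Height h = 12 mm
Formula: V = (1/3) * pi * r^2 * h
r^2 = 64
pi * r^2 * h = pi * 64 * 12 = 768 * pi
V = 768 * pi / 3
V = 804.25
804.25 mm^3


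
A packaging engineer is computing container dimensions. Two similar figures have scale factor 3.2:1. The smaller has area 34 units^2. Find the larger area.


Linear scale factor k = 3.2
Original area = 34 units^2
Rule: under a linear scaling by k, areas scale by k^2.
k^2 = 3.2^2 = 10.24
New area = 34 * 10.24
New area = 348.16
348.16 units^2


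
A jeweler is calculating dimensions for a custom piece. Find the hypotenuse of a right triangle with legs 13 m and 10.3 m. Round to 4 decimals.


Shape: right triangle
Legs a = 13 m, b = 10.3 m
Formula: c = sqrt(a^2 + b^2)
a^2 = 169, b^2 = 106.09
a^2 + b^2 = 275.09
c = sqrt(275.09)
c = 16.5858
16.5858 m


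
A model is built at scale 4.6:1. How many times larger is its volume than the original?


Linear scale factor k = 4.6
Rule: under a linear scaling by k, volumes scale by k^3.
k^3 = 4.6 * 4.6 * 4.6
k^3 = 21.16 * 4.6
k^3 = 97.336
Volume scales by a factor of 97.336.
97.336 (dimensionless)


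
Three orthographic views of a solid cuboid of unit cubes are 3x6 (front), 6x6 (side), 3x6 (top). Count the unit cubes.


Orthographic views of a solid rectangular block:
Front view 3 x 6 -> length = 3, height = 6
Side view 6 x 6 -> width = 6, height = 6 (consistent)
Top view 3 x 6 -> confirms length = 3, width = 6
The block is 3 x 6 x 6.
Total unit cubes = 3 * 6 * 6 = 108
108 unit cubes


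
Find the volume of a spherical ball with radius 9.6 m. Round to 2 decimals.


Shape: sphere
Radius r = 9.6 m
Formula: V = (4/3) * pi * r^3
r^3 = 884.736
(4/3) * 884.736 = 1179.648
V = 1179.648 * pi
V = 3705.97
3705.97 m^3


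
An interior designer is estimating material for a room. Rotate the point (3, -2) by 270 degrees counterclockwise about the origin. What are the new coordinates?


Transformation: rotation about the origin
Original point: (3, -2)
Rule for 270 deg counterclockwise: (x, y) -> (y, -x)
Apply: (3, -2) -> (-2, -3)
(-2, -3)


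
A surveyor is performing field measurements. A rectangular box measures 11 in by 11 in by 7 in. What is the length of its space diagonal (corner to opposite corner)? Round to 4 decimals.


Shape: rectangular box (space diagonal)
l = 11 in, w = 11 in, h = 7 in
Visualize: the diagonal of the base, then a right triangle with that diagonal and the height.
Formula: d = sqrt(l^2 + w^2 + h^2)
l^2 + w^2 + h^2 = 121 + 121 + 49 = 291
d = sqrt(291)
d = 17.0587
17.0587 in


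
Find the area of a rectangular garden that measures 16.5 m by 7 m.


Shape: rectangle
Length l = 16.5 m, Width w = 7 m
Formula: A = l * w
A = 16.5 * 7
A = 115.5
115.5 m^2


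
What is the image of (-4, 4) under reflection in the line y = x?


Transformation: reflection
Original point: (-4, 4)
Rule for reflection over y = x: (x, y) -> (y, x)
Apply: (-4, 4) -> (4, -4)
(4, -4)


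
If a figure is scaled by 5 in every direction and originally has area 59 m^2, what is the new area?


Linear scale factor k = 5
Original area = 59 m^2
Rule: under a linear scaling by k, areas scale by k^2.
k^2 = 5^2 = 25
New area = 59 * 25
New area = 1475
1475 m^2


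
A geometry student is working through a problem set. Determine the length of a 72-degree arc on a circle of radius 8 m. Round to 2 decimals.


Shape: circular arc
Radius r = 8 m, Angle = 72 degrees
Formula: L = (angle/360) * 2 * pi * r
2 * pi * r = 16 * pi
L = (72/360) * 16 * pi
L = 3.2 * pi
L = 10.05
10.05 m


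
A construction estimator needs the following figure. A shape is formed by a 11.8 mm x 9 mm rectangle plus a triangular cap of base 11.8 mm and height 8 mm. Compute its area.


Composite shape: rectangle + triangle
Rectangle area = 11.8 * 9 = 106.2
Triangle area = 0.5 * 11.8 * 8 = 47.2
Total = 106.2 + 47.2
Total = 153.4
153.4 mm^2


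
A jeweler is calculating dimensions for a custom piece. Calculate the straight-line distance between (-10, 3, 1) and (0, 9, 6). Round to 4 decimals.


3D distance between two points
P1 = (-10, 3, 1), P2 = (0, 9, 6)
Formula: d = sqrt((x2-x1)^2 + (y2-y1)^2 + (z2-z1)^2)
dx = 0 - -10 = 10
dy = 9 - 3 = 6
dz = 6 - 1 = 5
dx^2 + dy^2 + dz^2 = 100 + 36 + 25 = 161
d = sqrt(161)
d = 12.6886
12.6886 units


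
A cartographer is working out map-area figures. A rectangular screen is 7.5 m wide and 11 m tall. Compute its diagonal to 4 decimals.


Shape: rectangle (diagonal via Pythagoras)
Sides: 7.5 m and 11 m
Formula: d = sqrt(l^2 + w^2)
l^2 = 56.25, w^2 = 121
l^2 + w^2 = 177.25
d = sqrt(177.25)
d = 13.3135
13.3135 m


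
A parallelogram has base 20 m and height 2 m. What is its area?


Shape: parallelogram
Base b = 20 m, Height h = 2 m
Formula: A = b * h
A = 20 * 2
A = 40
40 m^2


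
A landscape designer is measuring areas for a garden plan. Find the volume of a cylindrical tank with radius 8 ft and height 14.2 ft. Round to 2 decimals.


Shape: cylinder
Radius r = 8 ft, Height h = 14.2 ft
Formula: V = pi * r^2 * h
r^2 = 64
V = pi * 64 * 14.2
V = 908.8 * pi
V = 2855.08
2855.08 ft^3


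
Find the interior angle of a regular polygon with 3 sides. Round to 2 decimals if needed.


Shape: regular triangle (3 sides)
Formula: interior angle = (n - 2) * 180 / n
(n - 2) = 1
(n - 2) * 180 = 180
angle = 180 / 3
angle = 60
60 degrees


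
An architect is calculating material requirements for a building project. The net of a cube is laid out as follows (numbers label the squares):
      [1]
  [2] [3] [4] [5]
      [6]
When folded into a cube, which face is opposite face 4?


Net: cross layout. Take square 3 as the base (bottom).
Fold the four squares in the horizontal row up around 3: 2 -> left, 4 -> right, 5 wraps to the top.
Fold 1 and 6 up from 3: 1 -> back, 6 -> front.
Opposite pairs are therefore: (1, 6), (2, 4), (3, 5).
Face 4 is opposite face 2.
face 2


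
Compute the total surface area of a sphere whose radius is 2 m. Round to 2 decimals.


Shape: sphere
Radius r = 2 m
Formula: SA = 4 * pi * r^2
r^2 = 4
SA = 4 * pi * 4
SA = 16 * pi
SA = 50.27
50.27 m^2


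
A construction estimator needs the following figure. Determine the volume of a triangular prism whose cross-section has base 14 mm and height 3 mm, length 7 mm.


Shape: triangular prism
Triangle base = 14 mm, triangle height = 3 mm, prism length L = 7 mm
Formula: V = (1/2 * b * h_tri) * L
Cross-section area = 0.5 * 14 * 3 = 21
V = 21 * 7
V = 147
147 mm^3


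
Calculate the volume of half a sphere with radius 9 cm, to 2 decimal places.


Shape: hemisphere (half of a sphere)
Radius r = 9 cm
Formula: V = (1/2) * (4/3) * pi * r^3 = (2/3) * pi * r^3
r^3 = 729
(2/3) * 729 = 486
V = 486 * pi
V = 1526.81
1526.81 cm^3


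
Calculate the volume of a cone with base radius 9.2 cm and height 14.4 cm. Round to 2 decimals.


Shape: cone
Radius r = 9.2 cm, Height h = 14.4 cm
Formula: V = (1/3) * pi * r^2 * h
r^2 = 84.64
pi * r^2 * h = pi * 84.64 * 14.4 = 1218.816 * pi
V = 1218.816 * pi / 3
V = 1276.34
1276.34 cm^3


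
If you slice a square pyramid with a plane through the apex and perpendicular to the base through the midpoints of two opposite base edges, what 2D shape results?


Solid: square pyramid
Cutting plane: through the apex and perpendicular to the base through the midpoints of two opposite base edges
Visualize the intersection of the plane with the solid's surface.
The boundary of the cut region is a isosceles triangle.
isosceles triangle


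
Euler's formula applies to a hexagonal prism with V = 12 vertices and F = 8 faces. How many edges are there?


Polyhedron: hexagonal prism
Euler's formula for convex polyhedra: V - E + F = 2
Given: V = 12 vertices and F = 8 faces
Solve for E:
E = V + F - 2 = 12 + 8 - 2 = 18
18 edges


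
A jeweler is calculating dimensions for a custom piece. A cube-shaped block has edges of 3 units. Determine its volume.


Shape: cube
Side s = 3 units
Formula: V = s^3
V = 3 * 3 * 3
V = 9 * 3
V = 27
27 units^3


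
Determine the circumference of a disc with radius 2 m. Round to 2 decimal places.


Shape: circle
Radius r = 2 m
Formula: C = 2 * pi * r
C = 2 * pi * 2
C = 4 * pi
C = 12.57
12.57 m


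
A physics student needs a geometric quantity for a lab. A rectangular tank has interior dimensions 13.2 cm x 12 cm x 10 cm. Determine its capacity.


Shape: rectangular prism
l = 13.2 cm, w = 12 cm, h = 10 cm
Formula: V = l * w * h
V = 13.2 * 12 * 10
V = 158.4 * 10
V = 1584
1584 cm^3


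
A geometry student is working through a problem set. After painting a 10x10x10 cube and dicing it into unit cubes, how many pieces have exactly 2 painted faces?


Large cube: 10 x 10 x 10, cut into unit cubes.
n = 10, so n - 2 = 8
Cubes with 2 painted faces lie along the edges, excluding corners.
A cube has 12 edges; each contributes (n - 2) = 8 such cubes.
Count = 12 * 8 = 96
96 unit cubes


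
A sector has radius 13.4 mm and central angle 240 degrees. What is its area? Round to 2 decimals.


Shape: circular sector
Radius r = 13.4 mm, Angle = 240 degrees
Formula: A = (angle/360) * pi * r^2
r^2 = 179.56
Fraction of circle = 240/360
A = (240/360) * pi * 179.56
A = 119.706667 * pi
A = 376.07
376.07 mm^2


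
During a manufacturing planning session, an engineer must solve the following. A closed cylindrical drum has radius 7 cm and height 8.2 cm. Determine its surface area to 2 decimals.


Shape: closed cylinder
Radius r = 7 cm, Height h = 8.2 cm
Formula: SA = 2*pi*r^2 + 2*pi*r*h = 2*pi*r*(r + h)
r + h = 15.2
2 * r * (r + h) = 2 * 7 * 15.2 = 212.8
SA = 212.8 * pi
SA = 668.53
668.53 cm^2


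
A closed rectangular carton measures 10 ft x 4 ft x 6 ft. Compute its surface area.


Shape: rectangular prism
l = 10 ft, w = 4 ft, h = 6 ft
Formula: SA = 2(lw + lh + wh)
lw = 40, lh = 60, wh = 24
lw + lh + wh = 124
SA = 2 * 124
SA = 248
248 ft^2


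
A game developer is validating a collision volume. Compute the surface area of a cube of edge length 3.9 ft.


Shape: cube
Side s = 3.9 ft
A cube has 6 square faces.
Formula: SA = 6 * s^2
s^2 = 15.21
SA = 6 * 15.21
SA = 91.26
91.26 ft^2


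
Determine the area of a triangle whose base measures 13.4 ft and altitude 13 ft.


Shape: triangle
Base b = 13.4 ft, Height h = 13 ft
Formula: A = (1/2) * b * h
A = 0.5 * 13.4 * 13
A = 0.5 * 174.2
A = 87.1
87.1 ft^2


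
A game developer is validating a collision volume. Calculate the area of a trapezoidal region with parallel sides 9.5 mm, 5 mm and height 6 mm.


Shape: trapezoid
Parallel sides a = 9.5 mm, b = 5 mm; Height h = 6 mm
Formula: A = (a + b) * h / 2
a + b = 9.5 + 5 = 14.5
A = 14.5 * 6 / 2
A = 87 / 2
A = 43.5
43.5 mm^2


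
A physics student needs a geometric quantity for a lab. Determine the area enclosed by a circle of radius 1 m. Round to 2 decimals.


Shape: circle
Radius r = 1 m
Formula: A = pi * r^2
r^2 = 1^2 = 1
A = pi * 1
A = 3.14
3.14 m^2


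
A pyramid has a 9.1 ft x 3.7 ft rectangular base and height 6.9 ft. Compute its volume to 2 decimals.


Shape: rectangular pyramid
Base: 9.1 ft x 3.7 ft, Height h = 6.9 ft
Formula: V = (1/3) * base_area * h
base_area = 9.1 * 3.7 = 33.67
base_area * h = 33.67 * 6.9 = 232.323
V = 232.323 / 3
V = 77.44
77.44 ft^3


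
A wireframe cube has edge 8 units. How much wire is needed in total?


Shape: cube
Side s = 8 units
A cube has 12 edges, all equal.
Formula: total edge length = 12 * s
Total = 12 * 8
Total = 96
96 units


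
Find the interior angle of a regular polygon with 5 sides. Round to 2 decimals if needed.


Shape: regular pentagon (5 sides)
Formula: interior angle = (n - 2) * 180 / n
(n - 2) = 3
(n - 2) * 180 = 540
angle = 540 / 5
angle = 108
108 degrees


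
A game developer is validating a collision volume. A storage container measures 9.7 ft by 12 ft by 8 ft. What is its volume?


Shape: rectangular prism
l = 9.7 ft, w = 12 ft, h = 8 ft
Formula: V = l * w * h
V = 9.7 * 12 * 8
V = 116.4 * 8
V = 931.2
931.2 ft^3


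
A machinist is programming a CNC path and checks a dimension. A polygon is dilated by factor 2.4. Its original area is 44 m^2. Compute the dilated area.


Linear scale factor k = 2.4
Original area = 44 m^2
Rule: under a linear scaling by k, areas scale by k^2.
k^2 = 2.4^2 = 5.76
New area = 44 * 5.76
New area = 253.44
253.44 m^2


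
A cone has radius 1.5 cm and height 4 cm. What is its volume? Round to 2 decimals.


Shape: cone
Radius r = 1.5 cm, Height h = 4 cm
Formula: V = (1/3) * pi * r^2 * h
r^2 = 2.25
pi * r^2 * h = pi * 2.25 * 4 = 9 * pi
V = 9 * pi / 3
V = 9.42
9.42 cm^3


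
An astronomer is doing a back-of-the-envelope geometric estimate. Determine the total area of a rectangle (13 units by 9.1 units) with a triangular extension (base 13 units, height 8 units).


Composite shape: rectangle + triangle
Rectangle area = 13 * 9.1 = 118.3
Triangle area = 0.5 * 13 * 8 = 52
Total = 118.3 + 52
Total = 170.3
170.3 units^2


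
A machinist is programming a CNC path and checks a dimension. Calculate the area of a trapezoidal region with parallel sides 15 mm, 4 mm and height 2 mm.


Shape: trapezoid
Parallel sides a = 15 mm, b = 4 mm; Height h = 2 mm
Formula: A = (a + b) * h / 2
a + b = 15 + 4 = 19
A = 19 * 2 / 2
A = 38 / 2
A = 19
19 mm^2


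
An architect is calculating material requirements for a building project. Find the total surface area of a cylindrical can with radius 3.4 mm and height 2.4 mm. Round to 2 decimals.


Shape: closed cylinder
Radius r = 3.4 mm, Height h = 2.4 mm
Formula: SA = 2*pi*r^2 + 2*pi*r*h = 2*pi*r*(r + h)
r + h = 5.8
2 * r * (r + h) = 2 * 3.4 * 5.8 = 39.44
SA = 39.44 * pi
SA = 123.9
123.9 mm^2


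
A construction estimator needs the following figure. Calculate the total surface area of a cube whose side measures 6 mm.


Shape: cube
Side s = 6 mm
A cube has 6 square faces.
Formula: SA = 6 * s^2
s^2 = 36
SA = 6 * 36
SA = 216
216 mm^2


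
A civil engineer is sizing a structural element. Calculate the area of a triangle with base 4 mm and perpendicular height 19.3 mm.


Shape: triangle
Base b = 4 mm, Height h = 19.3 mm
Formula: A = (1/2) * b * h
A = 0.5 * 4 * 19.3
A = 0.5 * 77.2
A = 38.6
38.6 mm^2


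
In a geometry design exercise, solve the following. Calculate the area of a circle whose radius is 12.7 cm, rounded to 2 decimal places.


Shape: circle
Radius r = 12.7 cm
Formula: A = pi * r^2
r^2 = 12.7^2 = 161.29
A = pi * 161.29
A = 506.71
506.71 cm^2


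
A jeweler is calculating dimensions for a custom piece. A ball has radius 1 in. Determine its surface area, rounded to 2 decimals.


Shape: sphere
Radius r = 1 in
Formula: SA = 4 * pi * r^2
r^2 = 1
SA = 4 * pi * 1
SA = 4 * pi
SA = 12.57
12.57 in^2


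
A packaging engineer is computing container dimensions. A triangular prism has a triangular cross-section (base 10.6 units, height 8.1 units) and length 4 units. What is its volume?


Shape: triangular prism
Triangle base = 10.6 units, triangle height = 8.1 units, prism length L = 4 units
Formula: V = (1/2 * b * h_tri) * L
Cross-section area = 0.5 * 10.6 * 8.1 = 42.93
V = 42.93 * 4
V = 171.72
171.72 units^3


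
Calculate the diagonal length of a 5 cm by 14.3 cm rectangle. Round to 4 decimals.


Shape: rectangle (diagonal via Pythagoras)
Sides: 5 cm and 14.3 cm
Formula: d = sqrt(l^2 + w^2)
l^2 = 25, w^2 = 204.49
l^2 + w^2 = 229.49
d = sqrt(229.49)
d = 15.1489
15.1489 cm


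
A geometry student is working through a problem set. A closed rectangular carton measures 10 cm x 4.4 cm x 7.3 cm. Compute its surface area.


Shape: rectangular prism
l = 10 cm, w = 4.4 cm, h = 7.3 cm
Formula: SA = 2(lw + lh + wh)
lw = 44, lh = 73, wh = 32.12
lw + lh + wh = 149.12
SA = 2 * 149.12
SA = 298.24
298.24 cm^2


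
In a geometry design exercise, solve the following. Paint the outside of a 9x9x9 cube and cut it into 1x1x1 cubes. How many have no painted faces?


Large cube: 9 x 9 x 9, cut into unit cubes.
n = 9, so n - 2 = 7
Unpainted cubes form the interior (n - 2)^3 block.
(n - 2)^3 = 7^3 = 343
343 unit cubes


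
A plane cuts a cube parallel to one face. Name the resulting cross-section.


Solid: cube
Cutting plane: parallel to one face
Visualize the intersection of the plane with the solid's surface.
The boundary of the cut region is a square.
square


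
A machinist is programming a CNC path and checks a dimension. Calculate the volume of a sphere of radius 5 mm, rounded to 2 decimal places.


Shape: sphere
Radius r = 5 mm
Formula: V = (4/3) * pi * r^3
r^3 = 125
(4/3) * 125 = 166.666667
V = 166.666667 * pi
V = 523.6
523.6 mm^3


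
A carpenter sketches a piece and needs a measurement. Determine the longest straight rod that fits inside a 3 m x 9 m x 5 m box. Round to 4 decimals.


Shape: rectangular box (space diagonal)
l = 3 m, w = 9 m, h = 5 m
Visualize: the diagonal of the base, then a right triangle with that diagonal and the height.
Formula: d = sqrt(l^2 + w^2 + h^2)
l^2 + w^2 + h^2 = 9 + 81 + 25 = 115
d = sqrt(115)
d = 10.7238
10.7238 m


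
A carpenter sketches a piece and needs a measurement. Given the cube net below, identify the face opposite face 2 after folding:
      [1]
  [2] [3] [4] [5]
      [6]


Net: cross layout. Take square 3 as the base (bottom).
Fold the four squares in the horizontal row up around 3: 2 -> left, 4 -> right, 5 wraps to the top.
Fold 1 and 6 up from 3: 1 -> back, 6 -> front.
Opposite pairs are therefore: (1, 6), (2, 4), (3, 5).
Face 2 is opposite face 4.
face 4


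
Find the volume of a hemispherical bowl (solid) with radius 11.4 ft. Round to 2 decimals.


Shape: hemisphere (half of a sphere)
Radius r = 11.4 ft
Formula: V = (1/2) * (4/3) * pi * r^3 = (2/3) * pi * r^3
r^3 = 1481.544
(2/3) * 1481.544 = 987.696
V = 987.696 * pi
V = 3102.94
3102.94 ft^3


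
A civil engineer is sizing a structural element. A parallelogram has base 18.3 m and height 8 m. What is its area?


Shape: parallelogram
Base b = 18.3 m, Height h = 8 m
Formula: A = b * h
A = 18.3 * 8
A = 146.4
146.4 m^2


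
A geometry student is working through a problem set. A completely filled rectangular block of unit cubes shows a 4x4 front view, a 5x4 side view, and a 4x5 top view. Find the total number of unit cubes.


Orthographic views of a solid rectangular block:
Front view 4 x 4 -> length = 4, height = 4
Side view 5 x 4 -> width = 5, height = 4 (consistent)
Top view 4 x 5 -> confirms length = 4, width = 5
The block is 4 x 5 x 4.
Total unit cubes = 4 * 5 * 4 = 80
80 unit cubes


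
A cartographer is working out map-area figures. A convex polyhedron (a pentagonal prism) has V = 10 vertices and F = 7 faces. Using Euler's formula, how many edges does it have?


Polyhedron: pentagonal prism
Euler's formula for convex polyhedra: V - E + F = 2
Given: V = 10 vertices and F = 7 faces
Solve for E:
E = V + F - 2 = 10 + 7 - 2 = 15
15 edges


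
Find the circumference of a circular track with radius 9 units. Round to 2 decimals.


Shape: circle
Radius r = 9 units
Formula: C = 2 * pi * r
C = 2 * pi * 9
C = 18 * pi
C = 56.55
56.55 units


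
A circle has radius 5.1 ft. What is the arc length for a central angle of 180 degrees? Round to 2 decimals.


Shape: circular arc
Radius r = 5.1 ft, Angle = 180 degrees
Formula: L = (angle/360) * 2 * pi * r
2 * pi * r = 10.2 * pi
L = (180/360) * 10.2 * pi
L = 5.1 * pi
L = 16.02
16.02 ft


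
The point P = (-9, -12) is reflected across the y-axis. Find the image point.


Transformation: reflection
Original point: (-9, -12)
Rule for reflection over the y-axis: (x, y) -> (-x, y)
Apply: (-9, -12) -> (9, -12)
(9, -12)


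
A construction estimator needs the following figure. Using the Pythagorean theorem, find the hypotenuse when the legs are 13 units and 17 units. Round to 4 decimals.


Shape: right triangle
Legs a = 13 units, b = 17 units
Formula: c = sqrt(a^2 + b^2)
a^2 = 169, b^2 = 289
a^2 + b^2 = 458
c = sqrt(458)
c = 21.4009
21.4009 units


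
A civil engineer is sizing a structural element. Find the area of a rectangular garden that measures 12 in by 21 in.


Shape: rectangle
Length l = 12 in, Width w = 21 in
Formula: A = l * w
A = 12 * 21
A = 252
252 in^2


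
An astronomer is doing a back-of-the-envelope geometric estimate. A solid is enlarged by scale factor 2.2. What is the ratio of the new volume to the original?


Linear scale factor k = 2.2
Rule: under a linear scaling by k, volumes scale by k^3.
k^3 = 2.2 * 2.2 * 2.2
k^3 = 4.84 * 2.2
k^3 = 10.648
Volume scales by a factor of 10.648.
10.648 (dimensionless)


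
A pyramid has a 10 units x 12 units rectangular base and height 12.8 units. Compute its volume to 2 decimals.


Shape: rectangular pyramid
Base: 10 units x 12 units, Height h = 12.8 units
Formula: V = (1/3) * base_area * h
base_area = 10 * 12 = 120
base_area * h = 120 * 12.8 = 1536
V = 1536 / 3
V = 512
512 units^3


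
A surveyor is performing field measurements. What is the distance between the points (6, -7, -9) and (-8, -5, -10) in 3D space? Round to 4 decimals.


3D distance between two points
P1 = (6, -7, -9), P2 = (-8, -5, -10)
Formula: d = sqrt((x2-x1)^2 + (y2-y1)^2 + (z2-z1)^2)
dx = -8 - 6 = -14
dy = -5 - -7 = 2
dz = -10 - -9 = -1
dx^2 + dy^2 + dz^2 = 196 + 4 + 1 = 201
d = sqrt(201)
d = 14.1774
14.1774 units


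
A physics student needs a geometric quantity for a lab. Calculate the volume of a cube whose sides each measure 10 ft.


Shape: cube
Side s = 10 ft
Formula: V = s^3
V = 10 * 10 * 10
V = 100 * 10
V = 1000
1000 ft^3


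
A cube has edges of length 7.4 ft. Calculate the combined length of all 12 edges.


Shape: cube
Side s = 7.4 ft
A cube has 12 edges, all equal.
Formula: total edge length = 12 * s
Total = 12 * 7.4
Total = 88.8
88.8 ft


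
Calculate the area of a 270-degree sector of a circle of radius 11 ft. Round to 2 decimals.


Shape: circular sector
Radius r = 11 ft, Angle = 270 degrees
Formula: A = (angle/360) * pi * r^2
r^2 = 121
Fraction of circle = 270/360
A = (270/360) * pi * 121
A = 90.75 * pi
A = 285.1
285.1 ft^2


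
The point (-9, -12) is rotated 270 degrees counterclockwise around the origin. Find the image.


Transformation: rotation about the origin
Original point: (-9, -12)
Rule for 270 deg counterclockwise: (x, y) -> (y, -x)
Apply: (-9, -12) -> (-12, 9)
(-12, 9)


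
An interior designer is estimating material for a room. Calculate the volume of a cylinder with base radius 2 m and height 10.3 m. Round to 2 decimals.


Shape: cylinder
Radius r = 2 m, Height h = 10.3 m
Formula: V = pi * r^2 * h
r^2 = 4
V = pi * 4 * 10.3
V = 41.2 * pi
V = 129.43
129.43 m^3


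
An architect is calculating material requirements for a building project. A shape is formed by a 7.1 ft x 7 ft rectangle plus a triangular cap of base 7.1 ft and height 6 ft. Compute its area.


Composite shape: rectangle + triangle
Rectangle area = 7.1 * 7 = 49.7
Triangle area = 0.5 * 7.1 * 6 = 21.3
Total = 49.7 + 21.3
Total = 71
71 ft^2


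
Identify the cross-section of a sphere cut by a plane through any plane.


Solid: sphere
Cutting plane: through any plane
Visualize the intersection of the plane with the solid's surface.
The boundary of the cut region is a circle.
circle


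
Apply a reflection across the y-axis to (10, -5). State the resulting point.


Transformation: reflection
Original point: (10, -5)
Rule for reflection over the y-axis: (x, y) -> (-x, y)
Apply: (10, -5) -> (-10, -5)
(-10, -5)


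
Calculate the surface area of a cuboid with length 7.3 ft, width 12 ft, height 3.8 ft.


Shape: rectangular prism
l = 7.3 ft, w = 12 ft, h = 3.8 ft
Formula: SA = 2(lw + lh + wh)
lw = 87.6, lh = 27.74, wh = 45.6
lw + lh + wh = 160.94
SA = 2 * 160.94
SA = 321.88
321.88 ft^2


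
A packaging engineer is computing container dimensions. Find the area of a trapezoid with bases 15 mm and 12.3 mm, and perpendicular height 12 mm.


Shape: trapezoid
Parallel sides a = 15 mm, b = 12.3 mm; Height h = 12 mm
Formula: A = (a + b) * h / 2
a + b = 15 + 12.3 = 27.3
A = 27.3 * 12 / 2
A = 327.6 / 2
A = 163.8
163.8 mm^2
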